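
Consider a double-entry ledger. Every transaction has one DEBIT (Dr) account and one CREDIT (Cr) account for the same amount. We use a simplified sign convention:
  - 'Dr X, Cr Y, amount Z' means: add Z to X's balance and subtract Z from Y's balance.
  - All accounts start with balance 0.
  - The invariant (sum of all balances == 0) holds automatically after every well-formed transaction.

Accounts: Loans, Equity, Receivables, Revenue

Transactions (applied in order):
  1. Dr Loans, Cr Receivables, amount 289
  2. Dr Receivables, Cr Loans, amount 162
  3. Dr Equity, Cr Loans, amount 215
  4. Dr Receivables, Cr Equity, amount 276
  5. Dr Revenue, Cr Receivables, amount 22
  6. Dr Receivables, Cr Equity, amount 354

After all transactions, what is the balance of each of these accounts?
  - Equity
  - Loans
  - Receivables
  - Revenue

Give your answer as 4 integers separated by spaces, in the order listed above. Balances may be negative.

Answer: -415 -88 481 22

Derivation:
After txn 1 (Dr Loans, Cr Receivables, amount 289): Loans=289 Receivables=-289
After txn 2 (Dr Receivables, Cr Loans, amount 162): Loans=127 Receivables=-127
After txn 3 (Dr Equity, Cr Loans, amount 215): Equity=215 Loans=-88 Receivables=-127
After txn 4 (Dr Receivables, Cr Equity, amount 276): Equity=-61 Loans=-88 Receivables=149
After txn 5 (Dr Revenue, Cr Receivables, amount 22): Equity=-61 Loans=-88 Receivables=127 Revenue=22
After txn 6 (Dr Receivables, Cr Equity, amount 354): Equity=-415 Loans=-88 Receivables=481 Revenue=22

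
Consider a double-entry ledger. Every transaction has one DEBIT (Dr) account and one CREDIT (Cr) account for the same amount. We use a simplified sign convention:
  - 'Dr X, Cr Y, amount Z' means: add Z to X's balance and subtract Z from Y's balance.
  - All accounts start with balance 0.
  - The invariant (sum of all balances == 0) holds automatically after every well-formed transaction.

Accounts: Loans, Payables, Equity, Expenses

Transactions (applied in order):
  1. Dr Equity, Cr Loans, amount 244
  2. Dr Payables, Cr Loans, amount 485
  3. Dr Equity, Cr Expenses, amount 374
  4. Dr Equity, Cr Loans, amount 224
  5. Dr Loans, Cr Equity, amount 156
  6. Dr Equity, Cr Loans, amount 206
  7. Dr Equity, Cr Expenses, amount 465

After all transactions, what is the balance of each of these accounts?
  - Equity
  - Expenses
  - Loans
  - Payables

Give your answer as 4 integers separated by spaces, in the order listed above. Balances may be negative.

Answer: 1357 -839 -1003 485

Derivation:
After txn 1 (Dr Equity, Cr Loans, amount 244): Equity=244 Loans=-244
After txn 2 (Dr Payables, Cr Loans, amount 485): Equity=244 Loans=-729 Payables=485
After txn 3 (Dr Equity, Cr Expenses, amount 374): Equity=618 Expenses=-374 Loans=-729 Payables=485
After txn 4 (Dr Equity, Cr Loans, amount 224): Equity=842 Expenses=-374 Loans=-953 Payables=485
After txn 5 (Dr Loans, Cr Equity, amount 156): Equity=686 Expenses=-374 Loans=-797 Payables=485
After txn 6 (Dr Equity, Cr Loans, amount 206): Equity=892 Expenses=-374 Loans=-1003 Payables=485
After txn 7 (Dr Equity, Cr Expenses, amount 465): Equity=1357 Expenses=-839 Loans=-1003 Payables=485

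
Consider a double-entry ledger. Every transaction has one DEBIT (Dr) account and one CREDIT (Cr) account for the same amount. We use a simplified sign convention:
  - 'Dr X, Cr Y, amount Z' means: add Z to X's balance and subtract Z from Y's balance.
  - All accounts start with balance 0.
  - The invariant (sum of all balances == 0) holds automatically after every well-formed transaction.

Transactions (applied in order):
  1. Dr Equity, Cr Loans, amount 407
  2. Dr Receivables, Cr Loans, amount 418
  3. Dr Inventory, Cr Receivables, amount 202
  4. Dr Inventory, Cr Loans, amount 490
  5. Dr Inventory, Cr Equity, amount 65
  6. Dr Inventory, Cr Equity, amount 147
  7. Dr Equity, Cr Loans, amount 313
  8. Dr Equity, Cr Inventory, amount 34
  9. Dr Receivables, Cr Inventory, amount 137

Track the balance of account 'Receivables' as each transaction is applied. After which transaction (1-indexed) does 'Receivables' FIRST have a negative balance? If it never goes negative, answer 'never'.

After txn 1: Receivables=0
After txn 2: Receivables=418
After txn 3: Receivables=216
After txn 4: Receivables=216
After txn 5: Receivables=216
After txn 6: Receivables=216
After txn 7: Receivables=216
After txn 8: Receivables=216
After txn 9: Receivables=353

Answer: never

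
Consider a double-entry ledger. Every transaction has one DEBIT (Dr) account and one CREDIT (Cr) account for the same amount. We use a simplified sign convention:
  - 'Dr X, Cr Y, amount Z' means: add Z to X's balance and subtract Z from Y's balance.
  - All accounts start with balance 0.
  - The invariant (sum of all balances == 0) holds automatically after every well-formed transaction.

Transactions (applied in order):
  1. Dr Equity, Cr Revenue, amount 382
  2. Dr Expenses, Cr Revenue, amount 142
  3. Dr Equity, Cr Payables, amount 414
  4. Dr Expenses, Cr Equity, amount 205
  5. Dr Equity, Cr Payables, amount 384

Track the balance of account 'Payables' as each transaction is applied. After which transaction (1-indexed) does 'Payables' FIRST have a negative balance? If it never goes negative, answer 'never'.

After txn 1: Payables=0
After txn 2: Payables=0
After txn 3: Payables=-414

Answer: 3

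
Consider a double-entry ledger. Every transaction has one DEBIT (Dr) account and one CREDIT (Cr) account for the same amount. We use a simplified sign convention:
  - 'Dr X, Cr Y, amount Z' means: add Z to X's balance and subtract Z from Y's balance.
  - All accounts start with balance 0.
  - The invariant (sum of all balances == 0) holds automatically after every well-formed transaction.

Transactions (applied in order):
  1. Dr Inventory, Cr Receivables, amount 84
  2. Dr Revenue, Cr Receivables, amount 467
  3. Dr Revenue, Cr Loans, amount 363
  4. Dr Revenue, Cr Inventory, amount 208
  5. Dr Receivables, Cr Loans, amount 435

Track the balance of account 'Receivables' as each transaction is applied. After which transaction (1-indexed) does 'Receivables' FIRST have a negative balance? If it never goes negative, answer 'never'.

After txn 1: Receivables=-84

Answer: 1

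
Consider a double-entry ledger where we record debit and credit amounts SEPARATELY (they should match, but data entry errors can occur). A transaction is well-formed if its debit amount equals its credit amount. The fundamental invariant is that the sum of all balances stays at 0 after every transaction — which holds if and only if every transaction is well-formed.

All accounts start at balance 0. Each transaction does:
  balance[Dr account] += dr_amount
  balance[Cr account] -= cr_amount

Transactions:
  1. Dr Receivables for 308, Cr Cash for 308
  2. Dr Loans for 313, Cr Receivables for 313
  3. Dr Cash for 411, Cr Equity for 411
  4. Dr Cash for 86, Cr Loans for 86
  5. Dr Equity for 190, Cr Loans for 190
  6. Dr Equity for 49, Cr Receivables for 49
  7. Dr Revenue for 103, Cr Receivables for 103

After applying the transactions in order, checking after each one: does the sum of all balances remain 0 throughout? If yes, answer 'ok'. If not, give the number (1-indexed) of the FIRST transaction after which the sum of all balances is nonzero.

Answer: ok

Derivation:
After txn 1: dr=308 cr=308 sum_balances=0
After txn 2: dr=313 cr=313 sum_balances=0
After txn 3: dr=411 cr=411 sum_balances=0
After txn 4: dr=86 cr=86 sum_balances=0
After txn 5: dr=190 cr=190 sum_balances=0
After txn 6: dr=49 cr=49 sum_balances=0
After txn 7: dr=103 cr=103 sum_balances=0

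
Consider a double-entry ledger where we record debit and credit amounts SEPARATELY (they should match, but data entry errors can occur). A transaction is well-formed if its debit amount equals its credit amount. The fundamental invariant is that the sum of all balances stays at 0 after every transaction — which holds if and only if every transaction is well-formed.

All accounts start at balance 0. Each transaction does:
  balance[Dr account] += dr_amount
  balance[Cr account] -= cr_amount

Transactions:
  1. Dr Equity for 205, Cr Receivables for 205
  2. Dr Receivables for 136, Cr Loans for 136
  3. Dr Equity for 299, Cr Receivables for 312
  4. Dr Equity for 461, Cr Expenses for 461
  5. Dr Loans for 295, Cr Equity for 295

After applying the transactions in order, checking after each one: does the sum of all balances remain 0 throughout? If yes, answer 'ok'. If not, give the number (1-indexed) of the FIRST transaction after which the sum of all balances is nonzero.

After txn 1: dr=205 cr=205 sum_balances=0
After txn 2: dr=136 cr=136 sum_balances=0
After txn 3: dr=299 cr=312 sum_balances=-13
After txn 4: dr=461 cr=461 sum_balances=-13
After txn 5: dr=295 cr=295 sum_balances=-13

Answer: 3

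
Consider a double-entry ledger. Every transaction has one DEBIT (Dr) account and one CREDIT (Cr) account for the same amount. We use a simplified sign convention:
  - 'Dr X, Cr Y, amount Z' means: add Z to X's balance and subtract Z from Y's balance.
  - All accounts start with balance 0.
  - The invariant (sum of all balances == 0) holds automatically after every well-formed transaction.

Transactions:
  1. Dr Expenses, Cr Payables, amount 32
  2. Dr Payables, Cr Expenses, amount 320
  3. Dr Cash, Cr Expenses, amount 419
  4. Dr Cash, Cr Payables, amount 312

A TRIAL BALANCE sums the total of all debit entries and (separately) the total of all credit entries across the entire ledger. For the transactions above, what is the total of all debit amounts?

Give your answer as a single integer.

Answer: 1083

Derivation:
Txn 1: debit+=32
Txn 2: debit+=320
Txn 3: debit+=419
Txn 4: debit+=312
Total debits = 1083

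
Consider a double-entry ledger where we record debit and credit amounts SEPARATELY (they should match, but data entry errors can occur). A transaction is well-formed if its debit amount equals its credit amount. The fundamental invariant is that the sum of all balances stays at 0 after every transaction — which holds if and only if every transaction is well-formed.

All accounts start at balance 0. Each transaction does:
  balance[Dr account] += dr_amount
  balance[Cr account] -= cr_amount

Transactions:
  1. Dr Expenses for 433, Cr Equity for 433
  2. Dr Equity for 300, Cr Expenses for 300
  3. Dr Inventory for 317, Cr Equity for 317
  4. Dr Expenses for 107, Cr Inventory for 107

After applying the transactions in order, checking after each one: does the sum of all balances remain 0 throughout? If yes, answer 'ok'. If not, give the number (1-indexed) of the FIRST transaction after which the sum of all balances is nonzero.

After txn 1: dr=433 cr=433 sum_balances=0
After txn 2: dr=300 cr=300 sum_balances=0
After txn 3: dr=317 cr=317 sum_balances=0
After txn 4: dr=107 cr=107 sum_balances=0

Answer: ok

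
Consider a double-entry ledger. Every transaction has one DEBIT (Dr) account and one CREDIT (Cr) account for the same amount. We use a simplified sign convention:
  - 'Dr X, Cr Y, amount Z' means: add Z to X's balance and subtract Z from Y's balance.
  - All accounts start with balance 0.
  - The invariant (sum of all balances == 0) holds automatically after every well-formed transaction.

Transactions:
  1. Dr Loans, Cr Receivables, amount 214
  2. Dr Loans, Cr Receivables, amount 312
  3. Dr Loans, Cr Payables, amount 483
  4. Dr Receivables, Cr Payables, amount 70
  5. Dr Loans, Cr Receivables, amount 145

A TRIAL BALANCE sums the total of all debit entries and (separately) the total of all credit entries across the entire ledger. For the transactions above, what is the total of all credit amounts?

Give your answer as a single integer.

Txn 1: credit+=214
Txn 2: credit+=312
Txn 3: credit+=483
Txn 4: credit+=70
Txn 5: credit+=145
Total credits = 1224

Answer: 1224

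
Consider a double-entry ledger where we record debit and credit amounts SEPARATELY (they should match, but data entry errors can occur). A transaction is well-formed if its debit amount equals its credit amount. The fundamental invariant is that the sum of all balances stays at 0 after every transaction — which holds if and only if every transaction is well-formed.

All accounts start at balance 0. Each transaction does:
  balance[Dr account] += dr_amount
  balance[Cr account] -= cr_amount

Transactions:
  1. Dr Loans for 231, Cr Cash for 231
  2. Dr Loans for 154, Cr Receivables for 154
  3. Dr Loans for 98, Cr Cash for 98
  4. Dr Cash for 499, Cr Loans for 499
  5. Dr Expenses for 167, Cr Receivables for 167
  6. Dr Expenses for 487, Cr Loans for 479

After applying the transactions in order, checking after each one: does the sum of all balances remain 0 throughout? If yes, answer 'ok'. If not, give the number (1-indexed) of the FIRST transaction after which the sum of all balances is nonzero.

Answer: 6

Derivation:
After txn 1: dr=231 cr=231 sum_balances=0
After txn 2: dr=154 cr=154 sum_balances=0
After txn 3: dr=98 cr=98 sum_balances=0
After txn 4: dr=499 cr=499 sum_balances=0
After txn 5: dr=167 cr=167 sum_balances=0
After txn 6: dr=487 cr=479 sum_balances=8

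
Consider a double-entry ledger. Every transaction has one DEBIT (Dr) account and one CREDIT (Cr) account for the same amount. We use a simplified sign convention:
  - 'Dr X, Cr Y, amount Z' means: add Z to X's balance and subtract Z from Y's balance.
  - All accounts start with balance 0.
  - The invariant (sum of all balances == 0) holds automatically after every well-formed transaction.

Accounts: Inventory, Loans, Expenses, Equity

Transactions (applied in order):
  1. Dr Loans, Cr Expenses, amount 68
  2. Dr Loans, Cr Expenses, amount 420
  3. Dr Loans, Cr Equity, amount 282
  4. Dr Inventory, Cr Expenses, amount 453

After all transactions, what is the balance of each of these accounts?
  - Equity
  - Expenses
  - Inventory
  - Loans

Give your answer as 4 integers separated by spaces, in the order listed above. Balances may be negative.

Answer: -282 -941 453 770

Derivation:
After txn 1 (Dr Loans, Cr Expenses, amount 68): Expenses=-68 Loans=68
After txn 2 (Dr Loans, Cr Expenses, amount 420): Expenses=-488 Loans=488
After txn 3 (Dr Loans, Cr Equity, amount 282): Equity=-282 Expenses=-488 Loans=770
After txn 4 (Dr Inventory, Cr Expenses, amount 453): Equity=-282 Expenses=-941 Inventory=453 Loans=770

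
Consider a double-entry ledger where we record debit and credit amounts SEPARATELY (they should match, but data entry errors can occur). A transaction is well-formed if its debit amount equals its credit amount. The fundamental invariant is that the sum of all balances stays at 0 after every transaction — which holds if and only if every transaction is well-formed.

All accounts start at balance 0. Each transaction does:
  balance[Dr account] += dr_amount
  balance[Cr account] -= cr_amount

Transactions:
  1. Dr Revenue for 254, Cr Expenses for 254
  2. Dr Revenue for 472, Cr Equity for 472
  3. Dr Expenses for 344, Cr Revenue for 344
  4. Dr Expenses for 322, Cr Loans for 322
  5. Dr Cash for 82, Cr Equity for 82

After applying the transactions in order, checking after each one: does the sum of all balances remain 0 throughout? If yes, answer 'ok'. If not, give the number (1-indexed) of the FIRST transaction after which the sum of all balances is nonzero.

Answer: ok

Derivation:
After txn 1: dr=254 cr=254 sum_balances=0
After txn 2: dr=472 cr=472 sum_balances=0
After txn 3: dr=344 cr=344 sum_balances=0
After txn 4: dr=322 cr=322 sum_balances=0
After txn 5: dr=82 cr=82 sum_balances=0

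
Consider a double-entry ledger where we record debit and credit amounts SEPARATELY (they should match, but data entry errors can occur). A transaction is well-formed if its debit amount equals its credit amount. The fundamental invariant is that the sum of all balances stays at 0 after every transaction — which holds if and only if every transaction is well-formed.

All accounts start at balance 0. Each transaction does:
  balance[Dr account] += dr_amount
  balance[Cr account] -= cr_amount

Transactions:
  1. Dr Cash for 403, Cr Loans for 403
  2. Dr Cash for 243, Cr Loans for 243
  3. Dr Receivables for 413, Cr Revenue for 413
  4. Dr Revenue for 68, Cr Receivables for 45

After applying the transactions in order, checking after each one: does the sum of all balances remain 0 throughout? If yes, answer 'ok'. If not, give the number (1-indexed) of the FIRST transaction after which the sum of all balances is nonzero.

Answer: 4

Derivation:
After txn 1: dr=403 cr=403 sum_balances=0
After txn 2: dr=243 cr=243 sum_balances=0
After txn 3: dr=413 cr=413 sum_balances=0
After txn 4: dr=68 cr=45 sum_balances=23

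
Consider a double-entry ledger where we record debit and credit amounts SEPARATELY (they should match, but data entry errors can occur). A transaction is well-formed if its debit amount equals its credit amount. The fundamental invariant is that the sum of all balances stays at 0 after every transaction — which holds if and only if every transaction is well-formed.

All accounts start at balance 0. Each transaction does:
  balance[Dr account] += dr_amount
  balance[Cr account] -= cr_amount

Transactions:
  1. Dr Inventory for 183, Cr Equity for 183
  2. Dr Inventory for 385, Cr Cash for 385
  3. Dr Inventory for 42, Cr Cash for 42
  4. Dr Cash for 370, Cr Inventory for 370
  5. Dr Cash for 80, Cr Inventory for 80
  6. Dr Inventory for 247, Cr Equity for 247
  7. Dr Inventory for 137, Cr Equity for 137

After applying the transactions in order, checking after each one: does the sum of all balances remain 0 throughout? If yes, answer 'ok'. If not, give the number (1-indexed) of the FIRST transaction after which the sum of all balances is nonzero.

Answer: ok

Derivation:
After txn 1: dr=183 cr=183 sum_balances=0
After txn 2: dr=385 cr=385 sum_balances=0
After txn 3: dr=42 cr=42 sum_balances=0
After txn 4: dr=370 cr=370 sum_balances=0
After txn 5: dr=80 cr=80 sum_balances=0
After txn 6: dr=247 cr=247 sum_balances=0
After txn 7: dr=137 cr=137 sum_balances=0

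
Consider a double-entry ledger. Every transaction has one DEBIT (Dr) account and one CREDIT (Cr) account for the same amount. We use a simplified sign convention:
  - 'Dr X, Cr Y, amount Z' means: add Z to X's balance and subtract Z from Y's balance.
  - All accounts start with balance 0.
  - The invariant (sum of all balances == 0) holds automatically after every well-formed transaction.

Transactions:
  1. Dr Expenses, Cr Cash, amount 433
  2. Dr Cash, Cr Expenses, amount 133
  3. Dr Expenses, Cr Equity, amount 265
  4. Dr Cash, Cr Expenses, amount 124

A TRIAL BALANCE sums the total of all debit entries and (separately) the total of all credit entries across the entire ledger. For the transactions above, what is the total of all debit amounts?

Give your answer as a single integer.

Txn 1: debit+=433
Txn 2: debit+=133
Txn 3: debit+=265
Txn 4: debit+=124
Total debits = 955

Answer: 955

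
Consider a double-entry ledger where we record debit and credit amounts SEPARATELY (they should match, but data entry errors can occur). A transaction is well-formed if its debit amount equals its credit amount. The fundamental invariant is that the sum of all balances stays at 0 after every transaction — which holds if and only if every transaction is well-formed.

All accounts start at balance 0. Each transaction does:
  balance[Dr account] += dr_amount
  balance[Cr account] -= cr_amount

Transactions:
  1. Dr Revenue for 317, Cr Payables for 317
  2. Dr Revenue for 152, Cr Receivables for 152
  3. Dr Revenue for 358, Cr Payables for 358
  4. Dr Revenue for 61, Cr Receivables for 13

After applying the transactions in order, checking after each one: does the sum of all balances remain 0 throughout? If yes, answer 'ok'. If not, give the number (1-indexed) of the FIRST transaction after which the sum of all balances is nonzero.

After txn 1: dr=317 cr=317 sum_balances=0
After txn 2: dr=152 cr=152 sum_balances=0
After txn 3: dr=358 cr=358 sum_balances=0
After txn 4: dr=61 cr=13 sum_balances=48

Answer: 4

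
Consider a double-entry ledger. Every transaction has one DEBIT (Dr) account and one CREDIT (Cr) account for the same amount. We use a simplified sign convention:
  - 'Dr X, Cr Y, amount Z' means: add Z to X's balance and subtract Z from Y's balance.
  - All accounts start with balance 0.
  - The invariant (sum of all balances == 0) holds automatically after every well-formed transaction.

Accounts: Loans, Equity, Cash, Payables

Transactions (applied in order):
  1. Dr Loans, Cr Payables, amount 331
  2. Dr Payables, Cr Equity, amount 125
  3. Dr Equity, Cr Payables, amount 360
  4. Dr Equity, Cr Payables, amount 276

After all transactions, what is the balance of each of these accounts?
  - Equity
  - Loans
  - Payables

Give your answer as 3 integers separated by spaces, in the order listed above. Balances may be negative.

After txn 1 (Dr Loans, Cr Payables, amount 331): Loans=331 Payables=-331
After txn 2 (Dr Payables, Cr Equity, amount 125): Equity=-125 Loans=331 Payables=-206
After txn 3 (Dr Equity, Cr Payables, amount 360): Equity=235 Loans=331 Payables=-566
After txn 4 (Dr Equity, Cr Payables, amount 276): Equity=511 Loans=331 Payables=-842

Answer: 511 331 -842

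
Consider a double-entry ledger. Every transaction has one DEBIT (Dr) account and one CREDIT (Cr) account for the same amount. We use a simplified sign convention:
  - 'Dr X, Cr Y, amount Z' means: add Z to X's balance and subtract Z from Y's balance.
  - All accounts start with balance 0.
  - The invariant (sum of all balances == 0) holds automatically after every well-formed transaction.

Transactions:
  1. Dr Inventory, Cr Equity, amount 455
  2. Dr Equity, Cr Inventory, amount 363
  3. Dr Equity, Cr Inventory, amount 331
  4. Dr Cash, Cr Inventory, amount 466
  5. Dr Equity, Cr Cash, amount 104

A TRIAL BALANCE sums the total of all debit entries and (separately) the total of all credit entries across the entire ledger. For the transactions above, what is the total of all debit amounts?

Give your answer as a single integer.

Answer: 1719

Derivation:
Txn 1: debit+=455
Txn 2: debit+=363
Txn 3: debit+=331
Txn 4: debit+=466
Txn 5: debit+=104
Total debits = 1719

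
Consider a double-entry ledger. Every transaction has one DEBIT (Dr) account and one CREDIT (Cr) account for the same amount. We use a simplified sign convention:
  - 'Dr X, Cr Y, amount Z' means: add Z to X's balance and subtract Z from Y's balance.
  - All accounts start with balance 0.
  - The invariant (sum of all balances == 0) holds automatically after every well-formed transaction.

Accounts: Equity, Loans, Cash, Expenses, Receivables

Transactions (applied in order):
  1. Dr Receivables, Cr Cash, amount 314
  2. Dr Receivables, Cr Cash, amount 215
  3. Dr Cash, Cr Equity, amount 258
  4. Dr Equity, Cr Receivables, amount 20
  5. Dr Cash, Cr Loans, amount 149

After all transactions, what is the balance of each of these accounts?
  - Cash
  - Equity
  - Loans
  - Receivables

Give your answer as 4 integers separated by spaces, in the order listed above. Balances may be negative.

After txn 1 (Dr Receivables, Cr Cash, amount 314): Cash=-314 Receivables=314
After txn 2 (Dr Receivables, Cr Cash, amount 215): Cash=-529 Receivables=529
After txn 3 (Dr Cash, Cr Equity, amount 258): Cash=-271 Equity=-258 Receivables=529
After txn 4 (Dr Equity, Cr Receivables, amount 20): Cash=-271 Equity=-238 Receivables=509
After txn 5 (Dr Cash, Cr Loans, amount 149): Cash=-122 Equity=-238 Loans=-149 Receivables=509

Answer: -122 -238 -149 509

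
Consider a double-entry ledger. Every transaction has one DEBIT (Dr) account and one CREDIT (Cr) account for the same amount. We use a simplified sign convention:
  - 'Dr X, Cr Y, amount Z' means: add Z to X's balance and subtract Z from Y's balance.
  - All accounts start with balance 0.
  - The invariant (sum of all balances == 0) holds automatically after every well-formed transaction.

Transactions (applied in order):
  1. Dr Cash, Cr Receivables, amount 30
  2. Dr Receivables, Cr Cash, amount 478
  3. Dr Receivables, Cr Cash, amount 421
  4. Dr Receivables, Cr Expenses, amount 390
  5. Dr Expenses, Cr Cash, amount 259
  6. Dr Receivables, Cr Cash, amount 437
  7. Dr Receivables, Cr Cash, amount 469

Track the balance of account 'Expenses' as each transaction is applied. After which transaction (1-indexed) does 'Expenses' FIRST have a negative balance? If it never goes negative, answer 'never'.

Answer: 4

Derivation:
After txn 1: Expenses=0
After txn 2: Expenses=0
After txn 3: Expenses=0
After txn 4: Expenses=-390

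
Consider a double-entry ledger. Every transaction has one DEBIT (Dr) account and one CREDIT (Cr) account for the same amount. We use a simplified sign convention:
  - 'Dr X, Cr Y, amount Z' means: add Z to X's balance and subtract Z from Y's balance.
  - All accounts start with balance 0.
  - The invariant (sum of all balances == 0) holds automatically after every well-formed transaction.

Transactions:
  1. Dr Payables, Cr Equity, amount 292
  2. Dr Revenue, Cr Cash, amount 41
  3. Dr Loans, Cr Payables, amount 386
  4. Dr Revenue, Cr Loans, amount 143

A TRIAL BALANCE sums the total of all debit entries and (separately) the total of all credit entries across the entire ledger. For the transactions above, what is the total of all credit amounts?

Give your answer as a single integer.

Txn 1: credit+=292
Txn 2: credit+=41
Txn 3: credit+=386
Txn 4: credit+=143
Total credits = 862

Answer: 862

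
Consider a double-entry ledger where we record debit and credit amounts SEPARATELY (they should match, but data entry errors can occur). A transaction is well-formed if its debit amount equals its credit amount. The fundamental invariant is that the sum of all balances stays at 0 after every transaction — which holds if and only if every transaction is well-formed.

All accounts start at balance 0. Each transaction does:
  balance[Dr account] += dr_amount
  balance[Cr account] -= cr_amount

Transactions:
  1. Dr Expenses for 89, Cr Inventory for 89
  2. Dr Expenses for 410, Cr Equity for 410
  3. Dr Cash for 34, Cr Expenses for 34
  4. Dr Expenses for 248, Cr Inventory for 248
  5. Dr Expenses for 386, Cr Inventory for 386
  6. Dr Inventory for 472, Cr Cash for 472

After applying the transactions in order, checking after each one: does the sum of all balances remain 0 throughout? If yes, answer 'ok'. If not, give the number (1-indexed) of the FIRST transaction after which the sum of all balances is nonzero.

Answer: ok

Derivation:
After txn 1: dr=89 cr=89 sum_balances=0
After txn 2: dr=410 cr=410 sum_balances=0
After txn 3: dr=34 cr=34 sum_balances=0
After txn 4: dr=248 cr=248 sum_balances=0
After txn 5: dr=386 cr=386 sum_balances=0
After txn 6: dr=472 cr=472 sum_balances=0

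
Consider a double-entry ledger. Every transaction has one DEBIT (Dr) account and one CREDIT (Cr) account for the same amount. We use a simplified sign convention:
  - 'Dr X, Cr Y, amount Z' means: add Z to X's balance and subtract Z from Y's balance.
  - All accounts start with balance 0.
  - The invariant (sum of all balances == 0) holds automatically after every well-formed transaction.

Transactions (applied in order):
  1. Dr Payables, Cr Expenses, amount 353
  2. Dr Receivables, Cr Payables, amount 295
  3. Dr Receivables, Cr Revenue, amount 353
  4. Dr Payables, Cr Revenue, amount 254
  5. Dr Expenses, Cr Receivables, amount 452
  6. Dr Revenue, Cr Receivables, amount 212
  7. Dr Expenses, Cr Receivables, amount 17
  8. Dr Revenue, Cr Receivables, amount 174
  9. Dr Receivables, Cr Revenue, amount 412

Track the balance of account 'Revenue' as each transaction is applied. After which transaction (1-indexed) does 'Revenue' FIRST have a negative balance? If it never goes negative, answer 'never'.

After txn 1: Revenue=0
After txn 2: Revenue=0
After txn 3: Revenue=-353

Answer: 3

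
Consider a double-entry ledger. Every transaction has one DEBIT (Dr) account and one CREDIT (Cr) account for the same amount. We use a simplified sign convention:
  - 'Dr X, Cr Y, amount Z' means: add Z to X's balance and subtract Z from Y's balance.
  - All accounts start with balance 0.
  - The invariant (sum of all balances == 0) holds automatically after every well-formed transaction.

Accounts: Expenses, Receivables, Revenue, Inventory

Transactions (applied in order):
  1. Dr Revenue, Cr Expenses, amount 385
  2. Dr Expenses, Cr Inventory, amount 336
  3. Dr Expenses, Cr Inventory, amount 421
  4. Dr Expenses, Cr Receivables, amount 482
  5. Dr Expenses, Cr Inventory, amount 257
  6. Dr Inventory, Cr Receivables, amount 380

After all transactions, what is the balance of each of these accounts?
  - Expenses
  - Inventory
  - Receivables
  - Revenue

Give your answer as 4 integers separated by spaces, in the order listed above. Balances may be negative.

Answer: 1111 -634 -862 385

Derivation:
After txn 1 (Dr Revenue, Cr Expenses, amount 385): Expenses=-385 Revenue=385
After txn 2 (Dr Expenses, Cr Inventory, amount 336): Expenses=-49 Inventory=-336 Revenue=385
After txn 3 (Dr Expenses, Cr Inventory, amount 421): Expenses=372 Inventory=-757 Revenue=385
After txn 4 (Dr Expenses, Cr Receivables, amount 482): Expenses=854 Inventory=-757 Receivables=-482 Revenue=385
After txn 5 (Dr Expenses, Cr Inventory, amount 257): Expenses=1111 Inventory=-1014 Receivables=-482 Revenue=385
After txn 6 (Dr Inventory, Cr Receivables, amount 380): Expenses=1111 Inventory=-634 Receivables=-862 Revenue=385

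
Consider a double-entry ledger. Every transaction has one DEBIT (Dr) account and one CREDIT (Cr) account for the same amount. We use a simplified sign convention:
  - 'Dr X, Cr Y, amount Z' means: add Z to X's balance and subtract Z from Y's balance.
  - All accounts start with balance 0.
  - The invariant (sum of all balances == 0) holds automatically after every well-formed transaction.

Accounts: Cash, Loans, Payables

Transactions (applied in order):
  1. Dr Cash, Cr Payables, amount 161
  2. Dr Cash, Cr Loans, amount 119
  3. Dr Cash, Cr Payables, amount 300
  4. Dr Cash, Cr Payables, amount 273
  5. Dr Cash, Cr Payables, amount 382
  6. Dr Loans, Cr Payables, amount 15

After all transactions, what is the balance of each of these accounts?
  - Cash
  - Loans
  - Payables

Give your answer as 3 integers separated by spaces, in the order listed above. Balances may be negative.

Answer: 1235 -104 -1131

Derivation:
After txn 1 (Dr Cash, Cr Payables, amount 161): Cash=161 Payables=-161
After txn 2 (Dr Cash, Cr Loans, amount 119): Cash=280 Loans=-119 Payables=-161
After txn 3 (Dr Cash, Cr Payables, amount 300): Cash=580 Loans=-119 Payables=-461
After txn 4 (Dr Cash, Cr Payables, amount 273): Cash=853 Loans=-119 Payables=-734
After txn 5 (Dr Cash, Cr Payables, amount 382): Cash=1235 Loans=-119 Payables=-1116
After txn 6 (Dr Loans, Cr Payables, amount 15): Cash=1235 Loans=-104 Payables=-1131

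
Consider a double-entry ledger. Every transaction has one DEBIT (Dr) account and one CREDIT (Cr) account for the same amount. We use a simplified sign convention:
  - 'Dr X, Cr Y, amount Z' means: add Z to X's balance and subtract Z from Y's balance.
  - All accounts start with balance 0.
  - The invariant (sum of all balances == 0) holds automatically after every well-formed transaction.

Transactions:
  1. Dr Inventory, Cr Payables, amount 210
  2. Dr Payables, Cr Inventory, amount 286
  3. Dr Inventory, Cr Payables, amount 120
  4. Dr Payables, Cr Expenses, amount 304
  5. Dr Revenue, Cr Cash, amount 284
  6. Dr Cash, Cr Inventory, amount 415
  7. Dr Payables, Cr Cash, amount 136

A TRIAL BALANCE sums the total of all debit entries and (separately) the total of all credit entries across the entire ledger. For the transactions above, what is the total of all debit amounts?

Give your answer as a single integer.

Txn 1: debit+=210
Txn 2: debit+=286
Txn 3: debit+=120
Txn 4: debit+=304
Txn 5: debit+=284
Txn 6: debit+=415
Txn 7: debit+=136
Total debits = 1755

Answer: 1755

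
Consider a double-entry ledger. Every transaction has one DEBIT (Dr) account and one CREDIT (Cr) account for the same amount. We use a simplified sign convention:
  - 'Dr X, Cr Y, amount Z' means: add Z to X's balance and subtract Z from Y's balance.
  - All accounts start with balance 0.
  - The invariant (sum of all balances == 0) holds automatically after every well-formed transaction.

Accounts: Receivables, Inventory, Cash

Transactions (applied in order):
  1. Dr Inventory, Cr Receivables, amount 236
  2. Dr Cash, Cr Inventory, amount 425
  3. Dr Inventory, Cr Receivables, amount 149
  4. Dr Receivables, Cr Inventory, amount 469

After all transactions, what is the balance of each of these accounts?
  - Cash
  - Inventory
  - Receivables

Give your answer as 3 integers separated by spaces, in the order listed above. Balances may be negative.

Answer: 425 -509 84

Derivation:
After txn 1 (Dr Inventory, Cr Receivables, amount 236): Inventory=236 Receivables=-236
After txn 2 (Dr Cash, Cr Inventory, amount 425): Cash=425 Inventory=-189 Receivables=-236
After txn 3 (Dr Inventory, Cr Receivables, amount 149): Cash=425 Inventory=-40 Receivables=-385
After txn 4 (Dr Receivables, Cr Inventory, amount 469): Cash=425 Inventory=-509 Receivables=84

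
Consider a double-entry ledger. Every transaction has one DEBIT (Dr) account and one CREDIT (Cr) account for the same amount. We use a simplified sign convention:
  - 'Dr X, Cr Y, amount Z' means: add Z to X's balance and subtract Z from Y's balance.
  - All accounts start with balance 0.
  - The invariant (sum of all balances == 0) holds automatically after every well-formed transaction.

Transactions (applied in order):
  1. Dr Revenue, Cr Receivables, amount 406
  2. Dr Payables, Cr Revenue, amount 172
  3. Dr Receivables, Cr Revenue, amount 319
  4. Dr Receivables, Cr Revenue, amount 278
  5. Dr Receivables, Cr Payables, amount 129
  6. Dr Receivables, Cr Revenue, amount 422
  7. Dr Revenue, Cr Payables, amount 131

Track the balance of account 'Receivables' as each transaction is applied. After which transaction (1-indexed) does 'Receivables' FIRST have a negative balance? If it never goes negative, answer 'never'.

After txn 1: Receivables=-406

Answer: 1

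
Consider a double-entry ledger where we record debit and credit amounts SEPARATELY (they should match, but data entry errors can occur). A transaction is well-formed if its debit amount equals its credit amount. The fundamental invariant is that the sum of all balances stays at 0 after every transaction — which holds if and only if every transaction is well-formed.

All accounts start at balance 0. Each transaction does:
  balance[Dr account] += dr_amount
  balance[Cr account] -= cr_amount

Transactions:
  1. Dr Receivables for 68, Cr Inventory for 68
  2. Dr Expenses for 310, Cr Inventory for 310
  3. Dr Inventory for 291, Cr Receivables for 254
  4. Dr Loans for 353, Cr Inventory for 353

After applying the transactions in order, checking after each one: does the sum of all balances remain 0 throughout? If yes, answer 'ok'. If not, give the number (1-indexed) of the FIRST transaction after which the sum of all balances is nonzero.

After txn 1: dr=68 cr=68 sum_balances=0
After txn 2: dr=310 cr=310 sum_balances=0
After txn 3: dr=291 cr=254 sum_balances=37
After txn 4: dr=353 cr=353 sum_balances=37

Answer: 3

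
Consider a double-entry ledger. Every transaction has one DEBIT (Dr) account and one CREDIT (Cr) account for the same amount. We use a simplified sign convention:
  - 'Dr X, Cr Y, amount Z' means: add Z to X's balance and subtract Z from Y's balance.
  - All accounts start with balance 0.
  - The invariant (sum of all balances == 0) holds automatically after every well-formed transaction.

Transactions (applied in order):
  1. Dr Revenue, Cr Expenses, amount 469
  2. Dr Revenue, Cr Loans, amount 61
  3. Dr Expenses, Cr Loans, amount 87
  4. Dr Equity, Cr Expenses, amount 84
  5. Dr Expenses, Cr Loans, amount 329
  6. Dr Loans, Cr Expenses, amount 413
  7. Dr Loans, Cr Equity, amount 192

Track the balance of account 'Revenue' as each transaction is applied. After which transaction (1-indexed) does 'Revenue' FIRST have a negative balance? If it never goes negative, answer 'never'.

After txn 1: Revenue=469
After txn 2: Revenue=530
After txn 3: Revenue=530
After txn 4: Revenue=530
After txn 5: Revenue=530
After txn 6: Revenue=530
After txn 7: Revenue=530

Answer: never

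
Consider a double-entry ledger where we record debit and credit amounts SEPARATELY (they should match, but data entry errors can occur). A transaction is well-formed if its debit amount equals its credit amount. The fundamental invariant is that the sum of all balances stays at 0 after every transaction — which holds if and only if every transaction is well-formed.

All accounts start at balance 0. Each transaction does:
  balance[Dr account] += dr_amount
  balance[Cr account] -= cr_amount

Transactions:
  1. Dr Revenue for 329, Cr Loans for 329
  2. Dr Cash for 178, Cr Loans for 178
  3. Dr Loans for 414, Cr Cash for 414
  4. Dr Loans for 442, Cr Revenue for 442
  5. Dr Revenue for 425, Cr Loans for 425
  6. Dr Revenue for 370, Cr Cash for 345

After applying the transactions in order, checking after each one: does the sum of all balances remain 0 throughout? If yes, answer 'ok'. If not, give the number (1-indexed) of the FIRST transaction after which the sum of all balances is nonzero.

After txn 1: dr=329 cr=329 sum_balances=0
After txn 2: dr=178 cr=178 sum_balances=0
After txn 3: dr=414 cr=414 sum_balances=0
After txn 4: dr=442 cr=442 sum_balances=0
After txn 5: dr=425 cr=425 sum_balances=0
After txn 6: dr=370 cr=345 sum_balances=25

Answer: 6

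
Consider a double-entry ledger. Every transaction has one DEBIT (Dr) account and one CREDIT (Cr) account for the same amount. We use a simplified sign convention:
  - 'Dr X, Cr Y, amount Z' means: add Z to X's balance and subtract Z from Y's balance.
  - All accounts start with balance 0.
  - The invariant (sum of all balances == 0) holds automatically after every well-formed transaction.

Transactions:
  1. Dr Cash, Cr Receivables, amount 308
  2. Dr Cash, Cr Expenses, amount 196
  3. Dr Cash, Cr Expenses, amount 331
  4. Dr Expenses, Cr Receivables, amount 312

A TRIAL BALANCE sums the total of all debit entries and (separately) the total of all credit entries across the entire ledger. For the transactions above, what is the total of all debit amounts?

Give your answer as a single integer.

Answer: 1147

Derivation:
Txn 1: debit+=308
Txn 2: debit+=196
Txn 3: debit+=331
Txn 4: debit+=312
Total debits = 1147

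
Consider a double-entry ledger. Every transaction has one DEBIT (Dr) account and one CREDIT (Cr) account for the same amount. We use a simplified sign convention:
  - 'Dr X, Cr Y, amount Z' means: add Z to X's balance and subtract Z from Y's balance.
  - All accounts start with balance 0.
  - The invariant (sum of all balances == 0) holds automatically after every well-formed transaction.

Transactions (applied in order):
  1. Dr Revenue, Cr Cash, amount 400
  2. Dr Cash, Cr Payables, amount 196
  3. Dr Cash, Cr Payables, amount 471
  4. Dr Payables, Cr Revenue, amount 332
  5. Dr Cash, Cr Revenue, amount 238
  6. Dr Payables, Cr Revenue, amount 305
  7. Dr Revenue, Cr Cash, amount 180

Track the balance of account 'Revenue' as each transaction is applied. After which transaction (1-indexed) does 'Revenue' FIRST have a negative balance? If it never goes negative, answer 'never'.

After txn 1: Revenue=400
After txn 2: Revenue=400
After txn 3: Revenue=400
After txn 4: Revenue=68
After txn 5: Revenue=-170

Answer: 5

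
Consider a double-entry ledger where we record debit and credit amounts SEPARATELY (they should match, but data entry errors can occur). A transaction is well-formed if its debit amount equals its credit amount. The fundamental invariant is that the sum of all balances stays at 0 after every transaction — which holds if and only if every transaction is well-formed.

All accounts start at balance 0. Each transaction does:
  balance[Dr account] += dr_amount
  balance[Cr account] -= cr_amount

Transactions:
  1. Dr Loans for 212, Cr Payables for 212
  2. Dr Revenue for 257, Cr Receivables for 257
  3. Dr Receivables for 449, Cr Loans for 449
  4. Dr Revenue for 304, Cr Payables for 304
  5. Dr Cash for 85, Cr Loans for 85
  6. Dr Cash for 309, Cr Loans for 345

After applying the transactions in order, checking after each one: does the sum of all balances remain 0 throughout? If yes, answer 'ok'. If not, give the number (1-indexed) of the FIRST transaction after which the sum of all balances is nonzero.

After txn 1: dr=212 cr=212 sum_balances=0
After txn 2: dr=257 cr=257 sum_balances=0
After txn 3: dr=449 cr=449 sum_balances=0
After txn 4: dr=304 cr=304 sum_balances=0
After txn 5: dr=85 cr=85 sum_balances=0
After txn 6: dr=309 cr=345 sum_balances=-36

Answer: 6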